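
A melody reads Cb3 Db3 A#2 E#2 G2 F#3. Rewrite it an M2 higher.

Cb3: a second up reaches D, and 2 semitones makes it Db3.
Db3: a second up reaches E, and 2 semitones makes it Eb3.
A major second up from A#2 gives B#2.
E#2: a second up reaches F, and 2 semitones makes it F##2.
G2 up a major second is A2.
F#3: a second up reaches G, and 2 semitones makes it G#3.

Db3 Eb3 B#2 F##2 A2 G#3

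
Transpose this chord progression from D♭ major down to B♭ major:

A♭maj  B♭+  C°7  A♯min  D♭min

D♭ major down to B♭ major is a minor third; each chord root moves by that interval while the quality stays the same.
A♭maj: root A♭ down a minor third → F, giving Fmaj.
B♭+: root B♭ down a minor third → G, giving G+.
C°7: root C down a minor third → A, giving A°7.
A♯min: root A♯ down a minor third → F##, giving F##min.
D♭min: root D♭ down a minor third → Bb, giving Bbmin.

Fmaj G+ A°7 F##min Bbmin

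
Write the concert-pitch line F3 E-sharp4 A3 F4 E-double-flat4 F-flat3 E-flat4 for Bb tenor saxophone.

G4 F##5 B4 G5 Fb5 Gb4 F5

The Bb tenor saxophone sounds a major ninth below written, so the written part must be a major ninth above concert — transpose each note up.
F3 becomes G4
E#4 becomes F##5
A3 becomes B4
F4 becomes G5
Ebb4 becomes Fb5
Fb3 becomes Gb4
Eb4 becomes F5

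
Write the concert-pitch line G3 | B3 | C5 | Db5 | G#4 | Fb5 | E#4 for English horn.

Written C4 sounds as F3 on the English horn, so concert pitches are written a perfect fifth up.
G3 to D4
B3 to F#4
C5 to G5
Db5 to Ab5
G#4 to D#5
Fb5 to Cb6
E#4 to B#4

D4 F#4 G5 Ab5 D#5 Cb6 B#4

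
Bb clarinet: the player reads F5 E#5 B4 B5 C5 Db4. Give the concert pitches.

Eb5 D#5 A4 A5 Bb4 Cb4

The Bb clarinet sounds a major second below written, so transpose each written note down a major second.
F5 → Eb5
E#5 → D#5
B4 → A4
B5 → A5
C5 → Bb4
Db4 → Cb4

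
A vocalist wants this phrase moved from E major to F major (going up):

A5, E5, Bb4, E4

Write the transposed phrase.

From E up to F is a minor second; apply that to each pitch.
A5 to Bb5
E5 to F5
Bb4 to Cb5
E4 to F4

Bb5 F5 Cb5 F4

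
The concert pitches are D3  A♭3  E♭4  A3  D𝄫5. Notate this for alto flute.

The alto flute sounds a perfect fourth below written, so the written part must be a perfect fourth above concert — transpose each note up.
D3 becomes G3
Ab3 becomes Db4
Eb4 becomes Ab4
A3 becomes D4
Dbb5 becomes Gbb5

G3 Db4 Ab4 D4 Gbb5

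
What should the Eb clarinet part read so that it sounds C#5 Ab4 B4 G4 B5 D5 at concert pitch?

The Eb clarinet sounds a minor third above written, so the written part must be a minor third below concert — transpose each note down.
C#5 to A#4
Ab4 to F4
B4 to G#4
G4 to E4
B5 to G#5
D5 to B4

A#4 F4 G#4 E4 G#5 B4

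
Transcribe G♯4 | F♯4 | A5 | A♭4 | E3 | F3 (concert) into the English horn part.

D#5 C#5 E6 Eb5 B3 C4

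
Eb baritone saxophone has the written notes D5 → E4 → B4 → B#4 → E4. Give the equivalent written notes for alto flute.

Bb3 C3 G3 G#3 C3

First find concert pitch: the Eb baritone saxophone sounds a major thirteenth below written, so D5 E4 B4 B#4 E4 sounds F3 G2 D3 D#3 G2.
Then write for alto flute: it sounds a perfect fourth below written, so the part must be a perfect fourth above concert.
F3 → Bb3
G2 → C3
D3 → G3
D#3 → G#3
G2 → C3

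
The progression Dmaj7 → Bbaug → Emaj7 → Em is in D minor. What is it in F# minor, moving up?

F#maj7 Daug G#maj7 G#m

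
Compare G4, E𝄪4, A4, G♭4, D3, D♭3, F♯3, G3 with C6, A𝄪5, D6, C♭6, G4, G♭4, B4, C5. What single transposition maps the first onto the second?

From G4 to C6 is 11 letter names — an eleventh of some quality.
G4 to C6 is 17 semitones, which makes it a perfect eleventh; the second version is higher, so the direction is up.
Checking another pair — G3 → C5 — gives the same interval.

up a perfect eleventh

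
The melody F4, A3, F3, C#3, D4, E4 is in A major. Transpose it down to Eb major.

Cb4 Eb3 Cb3 G2 Ab3 Bb3

From A down to Eb is an augmented fourth; apply that to each pitch.
F4 → Cb4
A3 → Eb3
F3 → Cb3
C#3 → G2
D4 → Ab3
E4 → Bb3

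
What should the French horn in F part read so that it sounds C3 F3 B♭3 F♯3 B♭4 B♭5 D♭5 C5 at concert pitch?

G3 C4 F4 C#4 F5 F6 Ab5 G5

Written C4 sounds as F3 on the French horn in F, so concert pitches are written a perfect fifth up.
C3 -> G3
F3 -> C4
Bb3 -> F4
F#3 -> C#4
Bb4 -> F5
Bb5 -> F6
Db5 -> Ab5
C5 -> G5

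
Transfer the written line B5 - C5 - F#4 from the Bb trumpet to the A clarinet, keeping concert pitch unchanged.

C6 Db5 G4

First find concert pitch: the Bb trumpet sounds a major second below written, so B5 C5 F#4 sounds A5 Bb4 E4.
Then write for A clarinet: it sounds a minor third below written, so the part must be a minor third above concert.
A5 → C6
Bb4 → Db5
E4 → G4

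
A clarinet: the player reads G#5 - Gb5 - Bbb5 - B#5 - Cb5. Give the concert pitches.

E#5 Eb5 Gb5 G##5 Ab4

The A clarinet sounds a minor third below written, so transpose each written note down a minor third.
G#5 -> E#5
Gb5 -> Eb5
Bbb5 -> Gb5
B#5 -> G##5
Cb5 -> Ab4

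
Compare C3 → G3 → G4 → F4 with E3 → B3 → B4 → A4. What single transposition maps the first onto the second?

up a major third

Take the first pair: C3 → E3. C to E spans 3 letter names, so the interval is some kind of third.
C3 to E3 is 4 semitones, which makes it a major third; the second version is higher, so the direction is up.
Checking another pair — F4 → A4 — gives the same interval.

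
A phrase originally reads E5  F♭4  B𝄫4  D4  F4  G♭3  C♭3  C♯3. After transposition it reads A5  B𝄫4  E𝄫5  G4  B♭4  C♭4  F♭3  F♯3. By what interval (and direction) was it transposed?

From E5 to A5 is 4 letter names — a fourth of some quality.
E5 to A5 is 5 semitones, which makes it a perfect fourth; the second version is higher, so the direction is up.
Checking another pair — C#3 → F#3 — gives the same interval.

up a perfect fourth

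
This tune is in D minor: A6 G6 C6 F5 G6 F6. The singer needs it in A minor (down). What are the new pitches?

E6 D6 G5 C5 D6 C6

D minor to A minor down is a perfect fourth, so every note moves down by that interval.
A6 → E6
G6 → D6
C6 → G5
F5 → C5
G6 → D6
F6 → C6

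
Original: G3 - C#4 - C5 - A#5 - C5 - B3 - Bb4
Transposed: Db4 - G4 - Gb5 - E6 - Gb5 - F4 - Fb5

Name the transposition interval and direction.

up a diminished fifth

From G3 to Db4 is 5 letter names — a fifth of some quality.
G3 to Db4 is 6 semitones, which makes it a diminished fifth; the second version is higher, so the direction is up.
Checking another pair — Bb4 → Fb5 — gives the same interval.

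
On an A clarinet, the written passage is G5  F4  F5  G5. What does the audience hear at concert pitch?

The A clarinet sounds a minor third below written, so transpose each written note down a minor third.
G5 to E5
F4 to D4
F5 to D5
G5 to E5

E5 D4 D5 E5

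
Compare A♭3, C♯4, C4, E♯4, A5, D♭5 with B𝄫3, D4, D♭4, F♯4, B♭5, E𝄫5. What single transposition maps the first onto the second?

Take the first pair: Ab3 → Bbb3. A to B spans 2 letter names, so the interval is some kind of second.
Ab3 to Bbb3 is 1 semitone, which makes it a minor second; the second version is higher, so the direction is up.
Checking another pair — Db5 → Ebb5 — gives the same interval.

up a minor second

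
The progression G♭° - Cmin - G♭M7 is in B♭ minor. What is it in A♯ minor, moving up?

F#° B#min F#M7

B♭ minor up to A♯ minor is an augmented seventh; each chord root moves by that interval while the quality stays the same.
G♭°: root G♭ up an augmented seventh → F#, giving F#°.
Cmin: root C up an augmented seventh → B#, giving B#min.
G♭M7: root G♭ up an augmented seventh → F#, giving F#M7.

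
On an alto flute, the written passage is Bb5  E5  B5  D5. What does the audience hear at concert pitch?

F5 B4 F#5 A4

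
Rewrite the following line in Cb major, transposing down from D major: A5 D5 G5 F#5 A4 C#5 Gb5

Gb5 Cb5 Fb5 Eb5 Gb4 Bb4 Fbb5

D major to Cb major down is an augmented second, so every note moves down by that interval.
A5 -> Gb5
D5 -> Cb5
G5 -> Fb5
F#5 -> Eb5
A4 -> Gb4
C#5 -> Bb4
Gb5 -> Fbb5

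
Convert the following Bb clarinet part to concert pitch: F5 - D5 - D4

The Bb clarinet sounds a major second below written, so transpose each written note down a major second.
F5 -> Eb5
D5 -> C5
D4 -> C4

Eb5 C5 C4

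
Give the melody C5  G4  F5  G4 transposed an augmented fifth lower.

Fb4 Cb4 Bbb4 Cb4

An augmented fifth down from C5 gives Fb4.
An augmented fifth down from G4 gives Cb4.
F5 down an augmented fifth is Bbb4.
G4: a fifth down reaches C, and 8 semitones makes it Cb4.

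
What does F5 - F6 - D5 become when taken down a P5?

F5 to Bb4
F6 to Bb5
D5 to G4

Bb4 Bb5 G4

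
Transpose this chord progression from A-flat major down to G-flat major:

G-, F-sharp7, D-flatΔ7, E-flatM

A-flat major down to G-flat major is a major second; each chord root moves by that interval while the quality stays the same.
G-: root G down a major second → F, giving F-.
F-sharp7: root F-sharp down a major second → E, giving E7.
D-flatΔ7: root D-flat down a major second → Cb, giving CbΔ7.
E-flatM: root E-flat down a major second → Db, giving DbM.

F- E7 CbΔ7 DbM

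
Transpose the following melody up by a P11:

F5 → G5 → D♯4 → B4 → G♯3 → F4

Bb6 C7 G#5 E6 C#5 Bb5

A perfect eleventh up from F5 gives Bb6.
G5 up a perfect eleventh is C7.
D#4 up a perfect eleventh is G#5.
B4: an eleventh up reaches E, and 17 semitones makes it E6.
G#3: an eleventh up reaches C, and 17 semitones makes it C#5.
F4 up a perfect eleventh is Bb5.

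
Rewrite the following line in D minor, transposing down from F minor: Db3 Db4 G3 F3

From F down to D is a minor third; apply that to each pitch.
Db3 becomes Bb2
Db4 becomes Bb3
G3 becomes E3
F3 becomes D3

Bb2 Bb3 E3 D3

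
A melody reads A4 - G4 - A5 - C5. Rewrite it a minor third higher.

C5 Bb4 C6 Eb5

A4 -> C5
G4 -> Bb4
A5 -> C6
C5 -> Eb5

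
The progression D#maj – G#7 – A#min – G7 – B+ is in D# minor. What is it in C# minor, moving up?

D# minor up to C# minor is a minor seventh; each chord root moves by that interval while the quality stays the same.
D#maj: root D# up a minor seventh → C#, giving C#maj.
G#7: root G# up a minor seventh → F#, giving F#7.
A#min: root A# up a minor seventh → G#, giving G#min.
G7: root G up a minor seventh → F, giving F7.
B+: root B up a minor seventh → A, giving A+.

C#maj F#7 G#min F7 A+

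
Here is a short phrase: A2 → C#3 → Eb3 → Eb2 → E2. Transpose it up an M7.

G#3 B#3 D4 D3 D#3

A major seventh up from A2 gives G#3.
C#3: a seventh up reaches B, and 11 semitones makes it B#3.
Eb3 up a major seventh is D4.
A major seventh up from Eb2 gives D3.
E2 up a major seventh is D#3.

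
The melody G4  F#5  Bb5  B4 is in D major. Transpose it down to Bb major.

Eb4 D5 Gb5 G4

From D down to Bb is a major third; apply that to each pitch.
G4 becomes Eb4
F#5 becomes D5
Bb5 becomes Gb5
B4 becomes G4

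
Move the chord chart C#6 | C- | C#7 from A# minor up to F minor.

A# minor up to F minor is a diminished sixth; each chord root moves by that interval while the quality stays the same.
C#6: root C# up a diminished sixth → Ab, giving Ab6.
C-: root C up a diminished sixth → Abb, giving Abb-.
C#7: root C# up a diminished sixth → Ab, giving Ab7.

Ab6 Abb- Ab7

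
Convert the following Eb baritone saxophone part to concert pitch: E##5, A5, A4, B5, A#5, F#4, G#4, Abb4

G##3 C4 C3 D4 C#4 A2 B2 Cbb3

The Eb baritone saxophone sounds a major thirteenth below written, so transpose each written note down a major thirteenth.
E##5 -> G##3
A5 -> C4
A4 -> C3
B5 -> D4
A#5 -> C#4
F#4 -> A2
G#4 -> B2
Abb4 -> Cbb3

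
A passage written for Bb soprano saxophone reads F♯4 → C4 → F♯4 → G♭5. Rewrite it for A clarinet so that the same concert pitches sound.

First find concert pitch: the Bb soprano saxophone sounds a major second below written, so F♯4 C4 F♯4 G♭5 sounds E4 Bb3 E4 Fb5.
Then write for A clarinet: it sounds a minor third below written, so the part must be a minor third above concert.
E4 → G4
Bb3 → Db4
E4 → G4
Fb5 → Abb5

G4 Db4 G4 Abb5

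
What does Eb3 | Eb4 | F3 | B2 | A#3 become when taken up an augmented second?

F#3 F#4 G#3 C##3 B##3

Eb3 → F#3
Eb4 → F#4
F3 → G#3
B2 → C##3
A#3 → B##3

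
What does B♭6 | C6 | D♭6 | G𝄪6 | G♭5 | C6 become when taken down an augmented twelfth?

Ebb5 Fb4 Gbb4 C#5 Cbb4 Fb4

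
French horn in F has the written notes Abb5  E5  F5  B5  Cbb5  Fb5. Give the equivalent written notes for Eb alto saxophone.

Bbb5 F#5 G5 C#6 Dbb5 Gb5

First find concert pitch: the French horn in F sounds a perfect fifth below written, so Abb5 E5 F5 B5 Cbb5 Fb5 sounds Dbb5 A4 Bb4 E5 Fbb4 Bbb4.
Then write for Eb alto saxophone: it sounds a major sixth below written, so the part must be a major sixth above concert.
Dbb5 → Bbb5
A4 → F#5
Bb4 → G5
E5 → C#6
Fbb4 → Dbb5
Bbb4 → Gb5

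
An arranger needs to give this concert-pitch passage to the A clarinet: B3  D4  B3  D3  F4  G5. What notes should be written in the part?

The A clarinet sounds a minor third below written, so the written part must be a minor third above concert — transpose each note up.
B3 → D4
D4 → F4
B3 → D4
D3 → F3
F4 → Ab4
G5 → Bb5

D4 F4 D4 F3 Ab4 Bb5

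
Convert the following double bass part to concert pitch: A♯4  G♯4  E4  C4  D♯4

A#3 G#3 E3 C3 D#3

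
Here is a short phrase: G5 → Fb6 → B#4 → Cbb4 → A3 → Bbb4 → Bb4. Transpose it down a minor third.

G5: a third down reaches E, and 3 semitones makes it E5.
Fb6 down a minor third is Db6.
B#4 down a minor third is G##4.
Cbb4 down a minor third is Abb3.
A3: a third down reaches F, and 3 semitones makes it F#3.
A minor third down from Bbb4 gives Gb4.
Bb4 down a minor third is G4.

E5 Db6 G##4 Abb3 F#3 Gb4 G4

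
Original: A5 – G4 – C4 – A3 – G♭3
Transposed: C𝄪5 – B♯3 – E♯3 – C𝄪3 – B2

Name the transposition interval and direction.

down a diminished sixth

From A5 to C##5 is 6 letter names — a sixth of some quality.
C##5 to A5 is 7 semitones, which makes it a diminished sixth; the second version is lower, so the direction is down.
Checking another pair — Gb3 → B2 — gives the same interval.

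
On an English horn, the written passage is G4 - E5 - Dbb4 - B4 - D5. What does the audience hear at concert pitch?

Written C4 on the English horn sounds as F3, a perfect fifth lower; apply that shift to every note.
G4 to C4
E5 to A4
Dbb4 to Gbb3
B4 to E4
D5 to G4

C4 A4 Gbb3 E4 G4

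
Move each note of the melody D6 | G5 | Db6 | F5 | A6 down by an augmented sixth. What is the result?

Fb5 Bbb4 Fbb5 Abb4 Cb6

An augmented sixth down from D6 gives Fb5.
An augmented sixth down from G5 gives Bbb4.
An augmented sixth down from Db6 gives Fbb5.
F5: a sixth down reaches A, and 10 semitones makes it Abb4.
A6: a sixth down reaches C, and 10 semitones makes it Cb6.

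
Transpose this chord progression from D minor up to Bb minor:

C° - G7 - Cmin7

Ab° Eb7 Abmin7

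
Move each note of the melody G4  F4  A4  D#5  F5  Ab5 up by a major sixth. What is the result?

E5 D5 F#5 B#5 D6 F6

G4 up a major sixth is E5.
A major sixth up from F4 gives D5.
A4: a sixth up reaches F, and 9 semitones makes it F#5.
D#5 up a major sixth is B#5.
F5: a sixth up reaches D, and 9 semitones makes it D6.
A major sixth up from Ab5 gives F6.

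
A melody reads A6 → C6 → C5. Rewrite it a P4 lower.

E6 G5 G4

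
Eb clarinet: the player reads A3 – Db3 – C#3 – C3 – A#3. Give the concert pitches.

Written C4 on the Eb clarinet sounds as Eb4, a minor third higher; apply that shift to every note.
A3 -> C4
Db3 -> Fb3
C#3 -> E3
C3 -> Eb3
A#3 -> C#4

C4 Fb3 E3 Eb3 C#4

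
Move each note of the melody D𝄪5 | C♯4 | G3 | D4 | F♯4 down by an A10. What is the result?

B3 Ab2 Ebb2 Bbb2 Db3

An augmented tenth down from D##5 gives B3.
C#4: a tenth down reaches A, and 17 semitones makes it Ab2.
G3: a tenth down reaches E, and 17 semitones makes it Ebb2.
D4: a tenth down reaches B, and 17 semitones makes it Bbb2.
F#4: a tenth down reaches D, and 17 semitones makes it Db3.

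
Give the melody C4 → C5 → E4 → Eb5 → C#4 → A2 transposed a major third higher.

C4 to E4
C5 to E5
E4 to G#4
Eb5 to G5
C#4 to E#4
A2 to C#3

E4 E5 G#4 G5 E#4 C#3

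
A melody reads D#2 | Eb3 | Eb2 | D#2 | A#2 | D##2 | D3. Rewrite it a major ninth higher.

E#3 F4 F3 E#3 B#3 E##3 E4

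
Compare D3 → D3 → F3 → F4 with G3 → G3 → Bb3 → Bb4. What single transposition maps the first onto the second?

From D3 to G3 is 4 letter names — a fourth of some quality.
D3 to G3 is 5 semitones, which makes it a perfect fourth; the second version is higher, so the direction is up.
Checking another pair — F4 → Bb4 — gives the same interval.

up a perfect fourth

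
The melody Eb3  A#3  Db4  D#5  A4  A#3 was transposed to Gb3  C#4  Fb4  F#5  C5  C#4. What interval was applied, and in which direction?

up a minor third

From Eb3 to Gb3 is 3 letter names — a third of some quality.
Eb3 to Gb3 is 3 semitones, which makes it a minor third; the second version is higher, so the direction is up.
Checking another pair — A#3 → C#4 — gives the same interval.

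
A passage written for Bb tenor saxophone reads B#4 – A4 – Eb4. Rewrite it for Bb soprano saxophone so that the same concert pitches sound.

First find concert pitch: the Bb tenor saxophone sounds a major ninth below written, so B#4 A4 Eb4 sounds A#3 G3 Db3.
Then write for Bb soprano saxophone: it sounds a major second below written, so the part must be a major second above concert.
A#3 → B#3
G3 → A3
Db3 → Eb3

B#3 A3 Eb3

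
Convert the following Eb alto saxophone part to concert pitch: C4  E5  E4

Written C4 on the Eb alto saxophone sounds as Eb3, a major sixth lower; apply that shift to every note.
C4 gives Eb3
E5 gives G4
E4 gives G3

Eb3 G4 G3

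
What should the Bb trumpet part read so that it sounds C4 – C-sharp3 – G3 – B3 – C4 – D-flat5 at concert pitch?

D4 D#3 A3 C#4 D4 Eb5

Written C4 sounds as Bb3 on the Bb trumpet, so concert pitches are written a major second up.
C4 -> D4
C#3 -> D#3
G3 -> A3
B3 -> C#4
C4 -> D4
Db5 -> Eb5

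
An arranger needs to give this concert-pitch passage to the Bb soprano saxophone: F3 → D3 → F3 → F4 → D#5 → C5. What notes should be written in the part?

Written C4 sounds as Bb3 on the Bb soprano saxophone, so concert pitches are written a major second up.
F3 -> G3
D3 -> E3
F3 -> G3
F4 -> G4
D#5 -> E#5
C5 -> D5

G3 E3 G3 G4 E#5 D5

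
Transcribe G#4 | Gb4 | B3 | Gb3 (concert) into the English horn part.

Written C4 sounds as F3 on the English horn, so concert pitches are written a perfect fifth up.
G#4 gives D#5
Gb4 gives Db5
B3 gives F#4
Gb3 gives Db4

D#5 Db5 F#4 Db4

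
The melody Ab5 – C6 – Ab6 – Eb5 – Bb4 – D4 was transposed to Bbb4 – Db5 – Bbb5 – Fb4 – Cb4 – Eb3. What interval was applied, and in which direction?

From Ab5 to Bbb4 is 7 letter names — a seventh of some quality.
Bbb4 to Ab5 is 11 semitones, which makes it a major seventh; the second version is lower, so the direction is down.
Checking another pair — D4 → Eb3 — gives the same interval.

down a major seventh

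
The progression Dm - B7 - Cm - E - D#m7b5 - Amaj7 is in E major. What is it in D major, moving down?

E major down to D major is a major second; each chord root moves by that interval while the quality stays the same.
Dm: root D down a major second → C, giving Cm.
B7: root B down a major second → A, giving A7.
Cm: root C down a major second → Bb, giving Bbm.
E: root E down a major second → D, giving D.
D#m7b5: root D# down a major second → C#, giving C#m7b5.
Amaj7: root A down a major second → G, giving Gmaj7.

Cm A7 Bbm D C#m7b5 Gmaj7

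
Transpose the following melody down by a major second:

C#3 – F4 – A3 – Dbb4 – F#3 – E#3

B2 Eb4 G3 Cbb4 E3 D#3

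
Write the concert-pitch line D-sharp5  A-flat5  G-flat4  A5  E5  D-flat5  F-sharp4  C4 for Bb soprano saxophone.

Written C4 sounds as Bb3 on the Bb soprano saxophone, so concert pitches are written a major second up.
D#5 → E#5
Ab5 → Bb5
Gb4 → Ab4
A5 → B5
E5 → F#5
Db5 → Eb5
F#4 → G#4
C4 → D4

E#5 Bb5 Ab4 B5 F#5 Eb5 G#4 D4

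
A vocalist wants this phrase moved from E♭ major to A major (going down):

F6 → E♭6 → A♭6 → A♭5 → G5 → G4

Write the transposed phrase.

B5 A5 D6 D5 C#5 C#4

From E♭ down to A is a diminished fifth; apply that to each pitch.
F6 becomes B5
Eb6 becomes A5
Ab6 becomes D6
Ab5 becomes D5
G5 becomes C#5
G4 becomes C#4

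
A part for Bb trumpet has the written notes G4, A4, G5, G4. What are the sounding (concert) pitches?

F4 G4 F5 F4

The Bb trumpet sounds a major second below written, so transpose each written note down a major second.
G4 → F4
A4 → G4
G5 → F5
G4 → F4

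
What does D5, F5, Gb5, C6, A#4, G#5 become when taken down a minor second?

C#5 E5 F5 B5 G##4 F##5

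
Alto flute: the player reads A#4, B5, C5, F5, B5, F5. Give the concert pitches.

E#4 F#5 G4 C5 F#5 C5

Written C4 on the alto flute sounds as G3, a perfect fourth lower; apply that shift to every note.
A#4 to E#4
B5 to F#5
C5 to G4
F5 to C5
B5 to F#5
F5 to C5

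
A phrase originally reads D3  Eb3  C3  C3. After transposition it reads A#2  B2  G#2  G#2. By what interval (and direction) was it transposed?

down a diminished fourth

Take the first pair: D3 → A#2. D to A spans 4 letter names, so the interval is some kind of fourth.
A#2 to D3 is 4 semitones, which makes it a diminished fourth; the second version is lower, so the direction is down.
Checking another pair — C3 → G#2 — gives the same interval.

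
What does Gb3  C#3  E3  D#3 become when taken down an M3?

Gb3 to Ebb3
C#3 to A2
E3 to C3
D#3 to B2

Ebb3 A2 C3 B2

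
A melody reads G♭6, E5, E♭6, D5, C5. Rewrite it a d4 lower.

D6 B#4 B5 A#4 G#4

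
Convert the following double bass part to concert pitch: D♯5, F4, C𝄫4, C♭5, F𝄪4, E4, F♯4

Written C4 on the double bass sounds as C3, a perfect octave lower; apply that shift to every note.
D#5 -> D#4
F4 -> F3
Cbb4 -> Cbb3
Cb5 -> Cb4
F##4 -> F##3
E4 -> E3
F#4 -> F#3

D#4 F3 Cbb3 Cb4 F##3 E3 F#3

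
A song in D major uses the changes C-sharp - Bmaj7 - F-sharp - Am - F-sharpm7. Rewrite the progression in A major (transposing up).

G# F#maj7 C# Em C#m7

D major up to A major is a perfect fifth; each chord root moves by that interval while the quality stays the same.
C-sharp: root C-sharp up a perfect fifth → G#, giving G#.
Bmaj7: root B up a perfect fifth → F#, giving F#maj7.
F-sharp: root F-sharp up a perfect fifth → C#, giving C#.
Am: root A up a perfect fifth → E, giving Em.
F-sharpm7: root F-sharp up a perfect fifth → C#, giving C#m7.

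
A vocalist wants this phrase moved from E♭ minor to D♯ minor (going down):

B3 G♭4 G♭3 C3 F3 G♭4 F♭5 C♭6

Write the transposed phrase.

A##3 F#4 F#3 B#2 E#3 F#4 E5 B5

E♭ minor to D♯ minor down is a diminished second, so every note moves down by that interval.
B3 to A##3
Gb4 to F#4
Gb3 to F#3
C3 to B#2
F3 to E#3
Gb4 to F#4
Fb5 to E5
Cb6 to B5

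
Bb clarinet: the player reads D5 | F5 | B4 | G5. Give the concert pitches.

Written C4 on the Bb clarinet sounds as Bb3, a major second lower; apply that shift to every note.
D5 to C5
F5 to Eb5
B4 to A4
G5 to F5

C5 Eb5 A4 F5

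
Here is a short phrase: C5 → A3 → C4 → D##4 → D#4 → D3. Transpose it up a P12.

G6 E5 G5 A##5 A#5 A4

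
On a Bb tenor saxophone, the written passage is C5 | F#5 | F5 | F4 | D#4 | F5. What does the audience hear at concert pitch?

Bb3 E4 Eb4 Eb3 C#3 Eb4

The Bb tenor saxophone sounds a major ninth below written, so transpose each written note down a major ninth.
C5 -> Bb3
F#5 -> E4
F5 -> Eb4
F4 -> Eb3
D#4 -> C#3
F5 -> Eb4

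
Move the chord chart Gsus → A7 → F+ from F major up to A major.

Bsus C#7 A+

F major up to A major is a major third; each chord root moves by that interval while the quality stays the same.
Gsus: root G up a major third → B, giving Bsus.
A7: root A up a major third → C#, giving C#7.
F+: root F up a major third → A, giving A+.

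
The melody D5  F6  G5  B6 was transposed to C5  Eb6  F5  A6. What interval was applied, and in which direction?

down a major second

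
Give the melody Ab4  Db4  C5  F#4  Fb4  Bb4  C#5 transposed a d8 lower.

A3 D3 C#4 F##3 F3 B3 C##4

Ab4 becomes A3
Db4 becomes D3
C5 becomes C#4
F#4 becomes F##3
Fb4 becomes F3
Bb4 becomes B3
C#5 becomes C##4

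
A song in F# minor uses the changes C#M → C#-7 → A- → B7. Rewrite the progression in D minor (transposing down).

AM A-7 F- G7

F# minor down to D minor is a major third; each chord root moves by that interval while the quality stays the same.
C#M: root C# down a major third → A, giving AM.
C#-7: root C# down a major third → A, giving A-7.
A-: root A down a major third → F, giving F-.
B7: root B down a major third → G, giving G7.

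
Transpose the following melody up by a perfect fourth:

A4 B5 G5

D5 E6 C6

A perfect fourth up from A4 gives D5.
B5 up a perfect fourth is E6.
A perfect fourth up from G5 gives C6.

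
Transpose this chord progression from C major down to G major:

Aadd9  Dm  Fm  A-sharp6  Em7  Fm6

C major down to G major is a perfect fourth; each chord root moves by that interval while the quality stays the same.
Aadd9: root A down a perfect fourth → E, giving Eadd9.
Dm: root D down a perfect fourth → A, giving Am.
Fm: root F down a perfect fourth → C, giving Cm.
A-sharp6: root A-sharp down a perfect fourth → E#, giving E#6.
Em7: root E down a perfect fourth → B, giving Bm7.
Fm6: root F down a perfect fourth → C, giving Cm6.

Eadd9 Am Cm E#6 Bm7 Cm6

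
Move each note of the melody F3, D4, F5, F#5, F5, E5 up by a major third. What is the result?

A3 F#4 A5 A#5 A5 G#5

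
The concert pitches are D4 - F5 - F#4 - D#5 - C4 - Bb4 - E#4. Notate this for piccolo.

D3 F4 F#3 D#4 C3 Bb3 E#3

The piccolo sounds a perfect octave above written, so the written part must be a perfect octave below concert — transpose each note down.
D4 → D3
F5 → F4
F#4 → F#3
D#5 → D#4
C4 → C3
Bb4 → Bb3
E#4 → E#3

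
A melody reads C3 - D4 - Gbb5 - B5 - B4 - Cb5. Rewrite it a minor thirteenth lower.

E1 F#2 Bbb3 D#4 D#3 Eb3

A minor thirteenth down from C3 gives E1.
D4 down a minor thirteenth is F#2.
A minor thirteenth down from Gbb5 gives Bbb3.
B5 down a minor thirteenth is D#4.
B4: a thirteenth down reaches D, and 20 semitones makes it D#3.
Cb5: a thirteenth down reaches E, and 20 semitones makes it Eb3.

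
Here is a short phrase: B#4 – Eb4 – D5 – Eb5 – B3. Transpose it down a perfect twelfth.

B#4 to E#3
Eb4 to Ab2
D5 to G3
Eb5 to Ab3
B3 to E2

E#3 Ab2 G3 Ab3 E2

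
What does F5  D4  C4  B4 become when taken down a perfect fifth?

F5 down a perfect fifth is Bb4.
D4: a fifth down reaches G, and 7 semitones makes it G3.
C4 down a perfect fifth is F3.
B4: a fifth down reaches E, and 7 semitones makes it E4.

Bb4 G3 F3 E4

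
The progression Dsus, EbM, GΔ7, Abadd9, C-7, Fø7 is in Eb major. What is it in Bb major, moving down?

Eb major down to Bb major is a perfect fourth; each chord root moves by that interval while the quality stays the same.
Dsus: root D down a perfect fourth → A, giving Asus.
EbM: root Eb down a perfect fourth → Bb, giving BbM.
GΔ7: root G down a perfect fourth → D, giving DΔ7.
Abadd9: root Ab down a perfect fourth → Eb, giving Ebadd9.
C-7: root C down a perfect fourth → G, giving G-7.
Fø7: root F down a perfect fourth → C, giving Cø7.

Asus BbM DΔ7 Ebadd9 G-7 Cø7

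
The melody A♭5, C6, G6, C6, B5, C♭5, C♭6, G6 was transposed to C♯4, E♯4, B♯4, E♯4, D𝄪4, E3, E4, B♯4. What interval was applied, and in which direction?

down a diminished thirteenth

Take the first pair: Ab5 → C#4. A to C spans 13 letter names, so the interval is some kind of thirteenth.
C#4 to Ab5 is 19 semitones, which makes it a diminished thirteenth; the second version is lower, so the direction is down.
Checking another pair — G6 → B#4 — gives the same interval.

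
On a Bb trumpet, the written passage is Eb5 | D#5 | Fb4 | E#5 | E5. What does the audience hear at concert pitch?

Db5 C#5 Ebb4 D#5 D5

Written C4 on the Bb trumpet sounds as Bb3, a major second lower; apply that shift to every note.
Eb5 -> Db5
D#5 -> C#5
Fb4 -> Ebb4
E#5 -> D#5
E5 -> D5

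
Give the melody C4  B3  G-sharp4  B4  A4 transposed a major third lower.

Ab3 G3 E4 G4 F4

C4: a third down reaches A, and 4 semitones makes it Ab3.
B3 down a major third is G3.
G#4: a third down reaches E, and 4 semitones makes it E4.
B4 down a major third is G4.
A4 down a major third is F4.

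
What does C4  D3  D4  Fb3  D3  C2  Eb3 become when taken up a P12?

C4: a twelfth up reaches G, and 19 semitones makes it G5.
D3: a twelfth up reaches A, and 19 semitones makes it A4.
D4 up a perfect twelfth is A5.
A perfect twelfth up from Fb3 gives Cb5.
D3: a twelfth up reaches A, and 19 semitones makes it A4.
C2: a twelfth up reaches G, and 19 semitones makes it G3.
Eb3: a twelfth up reaches B, and 19 semitones makes it Bb4.

G5 A4 A5 Cb5 A4 G3 Bb4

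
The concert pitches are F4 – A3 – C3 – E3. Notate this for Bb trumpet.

Written C4 sounds as Bb3 on the Bb trumpet, so concert pitches are written a major second up.
F4 to G4
A3 to B3
C3 to D3
E3 to F#3

G4 B3 D3 F#3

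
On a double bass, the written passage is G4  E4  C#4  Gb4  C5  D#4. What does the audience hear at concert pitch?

G3 E3 C#3 Gb3 C4 D#3

The double bass sounds a perfect octave below written, so transpose each written note down a perfect octave.
G4 -> G3
E4 -> E3
C#4 -> C#3
Gb4 -> Gb3
C5 -> C4
D#4 -> D#3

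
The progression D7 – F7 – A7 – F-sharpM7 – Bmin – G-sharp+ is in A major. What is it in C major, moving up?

F7 Ab7 C7 AM7 Dmin B+

A major up to C major is a minor third; each chord root moves by that interval while the quality stays the same.
D7: root D up a minor third → F, giving F7.
F7: root F up a minor third → Ab, giving Ab7.
A7: root A up a minor third → C, giving C7.
F-sharpM7: root F-sharp up a minor third → A, giving AM7.
Bmin: root B up a minor third → D, giving Dmin.
G-sharp+: root G-sharp up a minor third → B, giving B+.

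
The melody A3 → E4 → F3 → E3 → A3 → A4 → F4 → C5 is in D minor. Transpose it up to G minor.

D4 A4 Bb3 A3 D4 D5 Bb4 F5

From D up to G is a perfect fourth; apply that to each pitch.
A3 becomes D4
E4 becomes A4
F3 becomes Bb3
E3 becomes A3
A3 becomes D4
A4 becomes D5
F4 becomes Bb4
C5 becomes F5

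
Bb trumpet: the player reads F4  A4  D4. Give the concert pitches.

The Bb trumpet sounds a major second below written, so transpose each written note down a major second.
F4 → Eb4
A4 → G4
D4 → C4

Eb4 G4 C4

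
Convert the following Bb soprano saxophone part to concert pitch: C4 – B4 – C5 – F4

The Bb soprano saxophone sounds a major second below written, so transpose each written note down a major second.
C4 becomes Bb3
B4 becomes A4
C5 becomes Bb4
F4 becomes Eb4

Bb3 A4 Bb4 Eb4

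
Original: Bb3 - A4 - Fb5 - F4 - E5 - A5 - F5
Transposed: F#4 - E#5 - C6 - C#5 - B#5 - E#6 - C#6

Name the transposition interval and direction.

Take the first pair: Bb3 → F#4. B to F spans 5 letter names, so the interval is some kind of fifth.
Bb3 to F#4 is 8 semitones, which makes it an augmented fifth; the second version is higher, so the direction is up.
Checking another pair — F5 → C#6 — gives the same interval.

up an augmented fifth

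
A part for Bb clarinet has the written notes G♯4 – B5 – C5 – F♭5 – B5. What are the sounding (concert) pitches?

F#4 A5 Bb4 Ebb5 A5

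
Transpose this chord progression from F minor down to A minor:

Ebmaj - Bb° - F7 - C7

Gmaj D° A7 E7

F minor down to A minor is a minor sixth; each chord root moves by that interval while the quality stays the same.
Ebmaj: root Eb down a minor sixth → G, giving Gmaj.
Bb°: root Bb down a minor sixth → D, giving D°.
F7: root F down a minor sixth → A, giving A7.
C7: root C down a minor sixth → E, giving E7.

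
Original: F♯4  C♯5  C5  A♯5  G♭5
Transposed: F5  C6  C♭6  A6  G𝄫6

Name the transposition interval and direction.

From F#4 to F5 is 8 letter names — an octave of some quality.
F#4 to F5 is 11 semitones, which makes it a diminished octave; the second version is higher, so the direction is up.
Checking another pair — Gb5 → Gbb6 — gives the same interval.

up a diminished octave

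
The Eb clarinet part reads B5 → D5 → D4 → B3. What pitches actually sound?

D6 F5 F4 D4

The Eb clarinet sounds a minor third above written, so transpose each written note up a minor third.
B5 becomes D6
D5 becomes F5
D4 becomes F4
B3 becomes D4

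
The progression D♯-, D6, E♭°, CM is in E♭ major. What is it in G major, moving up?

E♭ major up to G major is a major third; each chord root moves by that interval while the quality stays the same.
D♯-: root D♯ up a major third → F##, giving F##-.
D6: root D up a major third → F#, giving F#6.
E♭°: root E♭ up a major third → G, giving G°.
CM: root C up a major third → E, giving EM.

F##- F#6 G° EM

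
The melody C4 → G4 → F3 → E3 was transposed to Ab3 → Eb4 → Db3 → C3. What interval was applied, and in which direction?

down a major third

Take the first pair: C4 → Ab3. C to A spans 3 letter names, so the interval is some kind of third.
Ab3 to C4 is 4 semitones, which makes it a major third; the second version is lower, so the direction is down.
Checking another pair — E3 → C3 — gives the same interval.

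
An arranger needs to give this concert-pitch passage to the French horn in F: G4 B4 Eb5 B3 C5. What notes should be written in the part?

D5 F#5 Bb5 F#4 G5

The French horn in F sounds a perfect fifth below written, so the written part must be a perfect fifth above concert — transpose each note up.
G4 becomes D5
B4 becomes F#5
Eb5 becomes Bb5
B3 becomes F#4
C5 becomes G5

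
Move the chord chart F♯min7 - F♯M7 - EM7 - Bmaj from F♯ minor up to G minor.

F♯ minor up to G minor is a minor second; each chord root moves by that interval while the quality stays the same.
F♯min7: root F♯ up a minor second → G, giving Gmin7.
F♯M7: root F♯ up a minor second → G, giving GM7.
EM7: root E up a minor second → F, giving FM7.
Bmaj: root B up a minor second → C, giving Cmaj.

Gmin7 GM7 FM7 Cmaj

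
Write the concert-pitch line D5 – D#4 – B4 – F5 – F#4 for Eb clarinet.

B4 B#3 G#4 D5 D#4

Written C4 sounds as Eb4 on the Eb clarinet, so concert pitches are written a minor third down.
D5 becomes B4
D#4 becomes B#3
B4 becomes G#4
F5 becomes D5
F#4 becomes D#4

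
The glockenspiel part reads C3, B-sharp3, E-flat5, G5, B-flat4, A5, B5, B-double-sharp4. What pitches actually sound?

C5 B#5 Eb7 G7 Bb6 A7 B7 B##6

The glockenspiel sounds a perfect fifteenth above written, so transpose each written note up a perfect fifteenth.
C3 → C5
B#3 → B#5
Eb5 → Eb7
G5 → G7
Bb4 → Bb6
A5 → A7
B5 → B7
B##4 → B##6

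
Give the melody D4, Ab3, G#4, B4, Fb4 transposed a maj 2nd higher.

D4 → E4
Ab3 → Bb3
G#4 → A#4
B4 → C#5
Fb4 → Gb4

E4 Bb3 A#4 C#5 Gb4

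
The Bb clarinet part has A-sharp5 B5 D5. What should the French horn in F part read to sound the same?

D#6 E6 G5

First find concert pitch: the Bb clarinet sounds a major second below written, so A-sharp5 B5 D5 sounds G#5 A5 C5.
Then write for French horn in F: it sounds a perfect fifth below written, so the part must be a perfect fifth above concert.
G#5 → D#6
A5 → E6
C5 → G5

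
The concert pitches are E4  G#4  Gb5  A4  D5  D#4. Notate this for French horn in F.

Written C4 sounds as F3 on the French horn in F, so concert pitches are written a perfect fifth up.
E4 → B4
G#4 → D#5
Gb5 → Db6
A4 → E5
D5 → A5
D#4 → A#4

B4 D#5 Db6 E5 A5 A#4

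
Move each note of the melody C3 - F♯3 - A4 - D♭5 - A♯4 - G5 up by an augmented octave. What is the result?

C#4 F##4 A#5 D6 A##5 G#6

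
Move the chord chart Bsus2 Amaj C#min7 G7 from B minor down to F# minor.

F#sus2 Emaj G#min7 D7

B minor down to F# minor is a perfect fourth; each chord root moves by that interval while the quality stays the same.
Bsus2: root B down a perfect fourth → F#, giving F#sus2.
Amaj: root A down a perfect fourth → E, giving Emaj.
C#min7: root C# down a perfect fourth → G#, giving G#min7.
G7: root G down a perfect fourth → D, giving D7.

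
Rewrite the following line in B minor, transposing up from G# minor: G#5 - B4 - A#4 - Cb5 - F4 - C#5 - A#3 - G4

B5 D5 C#5 Ebb5 Ab4 E5 C#4 Bb4

From G# up to B is a minor third; apply that to each pitch.
G#5 becomes B5
B4 becomes D5
A#4 becomes C#5
Cb5 becomes Ebb5
F4 becomes Ab4
C#5 becomes E5
A#3 becomes C#4
G4 becomes Bb4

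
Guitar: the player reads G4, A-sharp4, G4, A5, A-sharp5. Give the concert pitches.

G3 A#3 G3 A4 A#4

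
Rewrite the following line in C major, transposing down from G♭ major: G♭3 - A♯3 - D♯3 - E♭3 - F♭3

From G♭ down to C is a diminished fifth; apply that to each pitch.
Gb3 to C3
A#3 to D##3
D#3 to G##2
Eb3 to A2
Fb3 to Bb2

C3 D##3 G##2 A2 Bb2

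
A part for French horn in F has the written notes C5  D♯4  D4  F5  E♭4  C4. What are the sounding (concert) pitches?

F4 G#3 G3 Bb4 Ab3 F3

The French horn in F sounds a perfect fifth below written, so transpose each written note down a perfect fifth.
C5 becomes F4
D#4 becomes G#3
D4 becomes G3
F5 becomes Bb4
Eb4 becomes Ab3
C4 becomes F3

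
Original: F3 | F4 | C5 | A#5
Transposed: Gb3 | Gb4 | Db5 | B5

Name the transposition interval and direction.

up a minor second

Take the first pair: F3 → Gb3. F to G spans 2 letter names, so the interval is some kind of second.
F3 to Gb3 is 1 semitone, which makes it a minor second; the second version is higher, so the direction is up.
Checking another pair — A#5 → B5 — gives the same interval.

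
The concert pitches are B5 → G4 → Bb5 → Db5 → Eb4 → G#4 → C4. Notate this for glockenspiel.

B3 G2 Bb3 Db3 Eb2 G#2 C2

Written C4 sounds as C6 on the glockenspiel, so concert pitches are written a perfect fifteenth down.
B5 gives B3
G4 gives G2
Bb5 gives Bb3
Db5 gives Db3
Eb4 gives Eb2
G#4 gives G#2
C4 gives C2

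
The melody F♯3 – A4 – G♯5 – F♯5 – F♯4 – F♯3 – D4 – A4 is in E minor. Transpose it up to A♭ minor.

Bb3 Db5 C6 Bb5 Bb4 Bb3 Gb4 Db5

From E up to A♭ is a diminished fourth; apply that to each pitch.
F#3 → Bb3
A4 → Db5
G#5 → C6
F#5 → Bb5
F#4 → Bb4
F#3 → Bb3
D4 → Gb4
A4 → Db5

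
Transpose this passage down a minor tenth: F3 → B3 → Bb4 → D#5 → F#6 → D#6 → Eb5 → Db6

D2 G#2 G3 B#3 D#5 B#4 C4 Bb4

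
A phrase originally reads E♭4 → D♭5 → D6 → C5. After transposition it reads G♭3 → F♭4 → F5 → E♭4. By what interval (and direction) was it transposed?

From Eb4 to Gb3 is 6 letter names — a sixth of some quality.
Gb3 to Eb4 is 9 semitones, which makes it a major sixth; the second version is lower, so the direction is down.
Checking another pair — C5 → Eb4 — gives the same interval.

down a major sixth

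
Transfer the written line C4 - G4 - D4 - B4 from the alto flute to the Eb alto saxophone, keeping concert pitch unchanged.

First find concert pitch: the alto flute sounds a perfect fourth below written, so C4 G4 D4 B4 sounds G3 D4 A3 F#4.
Then write for Eb alto saxophone: it sounds a major sixth below written, so the part must be a major sixth above concert.
G3 → E4
D4 → B4
A3 → F#4
F#4 → D#5

E4 B4 F#4 D#5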